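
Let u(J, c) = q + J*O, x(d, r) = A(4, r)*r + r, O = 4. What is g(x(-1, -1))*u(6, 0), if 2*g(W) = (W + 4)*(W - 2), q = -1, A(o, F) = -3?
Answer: 0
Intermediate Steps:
x(d, r) = -2*r (x(d, r) = -3*r + r = -2*r)
u(J, c) = -1 + 4*J (u(J, c) = -1 + J*4 = -1 + 4*J)
g(W) = (-2 + W)*(4 + W)/2 (g(W) = ((W + 4)*(W - 2))/2 = ((4 + W)*(-2 + W))/2 = ((-2 + W)*(4 + W))/2 = (-2 + W)*(4 + W)/2)
g(x(-1, -1))*u(6, 0) = (-4 - 2*(-1) + (-2*(-1))**2/2)*(-1 + 4*6) = (-4 + 2 + (1/2)*2**2)*(-1 + 24) = (-4 + 2 + (1/2)*4)*23 = (-4 + 2 + 2)*23 = 0*23 = 0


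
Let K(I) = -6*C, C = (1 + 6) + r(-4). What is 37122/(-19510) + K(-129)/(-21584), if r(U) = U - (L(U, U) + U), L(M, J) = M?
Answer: -199988397/105275960 ≈ -1.8997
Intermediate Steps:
r(U) = -U (r(U) = U - (U + U) = U - 2*U = -U)
C = 11 (C = (1 + 6) - 1*(-4) = 7 + 4 = 11)
K(I) = -66 (K(I) = -6*11 = -66)
37122/(-19510) + K(-129)/(-21584) = 37122/(-19510) - 66/(-21584) = 37122*(-1/19510) - 66*(-1/21584) = -18561/9755 + 33/10792 = -199988397/105275960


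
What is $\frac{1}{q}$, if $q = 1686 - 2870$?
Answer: $- \frac{1}{1184} \approx -0.00084459$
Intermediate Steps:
$q = -1184$
$\frac{1}{q} = \frac{1}{-1184} = - \frac{1}{1184}$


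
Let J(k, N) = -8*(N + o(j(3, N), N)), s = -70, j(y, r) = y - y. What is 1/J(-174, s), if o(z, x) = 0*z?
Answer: 1/560 ≈ 0.0017857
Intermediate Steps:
j(y, r) = 0
o(z, x) = 0
J(k, N) = -8*N (J(k, N) = -8*(N + 0) = -8*N)
1/J(-174, s) = 1/(-8*(-70)) = 1/560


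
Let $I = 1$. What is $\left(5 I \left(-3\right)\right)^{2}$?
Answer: $225$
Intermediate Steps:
$\left(5 I \left(-3\right)\right)^{2} = \left(5 \cdot 1 \left(-3\right)\right)^{2} = \left(5 \left(-3\right)\right)^{2} = \left(-15\right)^{2} = 225$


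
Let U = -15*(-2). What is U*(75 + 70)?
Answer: 4350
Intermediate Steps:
U = 30
U*(75 + 70) = 30*(75 + 70) = 30*145 = 4350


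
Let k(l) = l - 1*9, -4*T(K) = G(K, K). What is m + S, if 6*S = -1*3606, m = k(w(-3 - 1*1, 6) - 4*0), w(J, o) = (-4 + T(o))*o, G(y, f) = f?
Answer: -643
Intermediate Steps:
T(K) = -K/4
w(J, o) = o*(-4 - o/4) (w(J, o) = (-4 - o/4)*o = o*(-4 - o/4))
k(l) = -9 + l (k(l) = l - 9 = -9 + l)
m = -42 (m = -9 + (-1/4*6*(16 + 6) - 4*0) = -9 + (-1/4*6*22 + 0) = -9 + (-33 + 0) = -9 - 33 = -42)
S = -601 (S = (-1*3606)/6 = (1/6)*(-3606) = -601)
m + S = -42 - 601 = -643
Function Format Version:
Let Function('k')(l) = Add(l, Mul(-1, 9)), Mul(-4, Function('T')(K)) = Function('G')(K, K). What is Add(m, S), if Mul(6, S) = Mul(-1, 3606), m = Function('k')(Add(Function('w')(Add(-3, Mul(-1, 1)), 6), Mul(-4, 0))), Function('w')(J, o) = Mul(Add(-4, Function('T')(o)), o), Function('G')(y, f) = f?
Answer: -643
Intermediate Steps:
Function('T')(K) = Mul(Rational(-1, 4), K)
Function('w')(J, o) = Mul(o, Add(-4, Mul(Rational(-1, 4), o))) (Function('w')(J, o) = Mul(Add(-4, Mul(Rational(-1, 4), o)), o) = Mul(o, Add(-4, Mul(Rational(-1, 4), o))))
Function('k')(l) = Add(-9, l) (Function('k')(l) = Add(l, -9) = Add(-9, l))
m = -42 (m = Add(-9, Add(Mul(Rational(-1, 4), 6, Add(16, 6)), Mul(-4, 0))) = Add(-9, Add(Mul(Rational(-1, 4), 6, 22), 0)) = Add(-9, Add(-33, 0)) = Add(-9, -33) = -42)
S = -601 (S = Mul(Rational(1, 6), Mul(-1, 3606)) = Mul(Rational(1, 6), -3606) = -601)
Add(m, S) = Add(-42, -601) = -643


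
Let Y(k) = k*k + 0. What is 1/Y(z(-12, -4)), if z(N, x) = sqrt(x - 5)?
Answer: -1/9 ≈ -0.11111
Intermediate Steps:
z(N, x) = sqrt(-5 + x)
Y(k) = k**2 (Y(k) = k**2 + 0 = k**2)
1/Y(z(-12, -4)) = 1/((sqrt(-5 - 4))**2) = 1/((sqrt(-9))**2) = 1/((3*I)**2) = 1/(-9) = -1/9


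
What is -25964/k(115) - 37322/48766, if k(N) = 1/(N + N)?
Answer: -145608467421/24383 ≈ -5.9717e+6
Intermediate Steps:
k(N) = 1/(2*N)
-25964/k(115) - 37322/48766 = -25964/((½)/115) - 37322/48766 = -25964/((½)*(1/115)) - 37322*1/48766 = -25964/1/230 - 18661/24383 = -25964*230 - 18661/24383 = -5971720 - 18661/24383 = -145608467421/24383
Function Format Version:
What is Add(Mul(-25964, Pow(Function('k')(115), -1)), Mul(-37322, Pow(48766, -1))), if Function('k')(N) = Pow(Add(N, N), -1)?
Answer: Rational(-145608467421, 24383) ≈ -5.9717e+6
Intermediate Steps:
Function('k')(N) = Mul(Rational(1, 2), Pow(N, -1)) (Function('k')(N) = Pow(Mul(2, N), -1) = Mul(Rational(1, 2), Pow(N, -1)))
Add(Mul(-25964, Pow(Function('k')(115), -1)), Mul(-37322, Pow(48766, -1))) = Add(Mul(-25964, Pow(Mul(Rational(1, 2), Pow(115, -1)), -1)), Mul(-37322, Pow(48766, -1))) = Add(Mul(-25964, Pow(Mul(Rational(1, 2), Rational(1, 115)), -1)), Mul(-37322, Rational(1, 48766))) = Add(Mul(-25964, Pow(Rational(1, 230), -1)), Rational(-18661, 24383)) = Add(Mul(-25964, 230), Rational(-18661, 24383)) = Add(-5971720, Rational(-18661, 24383)) = Rational(-145608467421, 24383)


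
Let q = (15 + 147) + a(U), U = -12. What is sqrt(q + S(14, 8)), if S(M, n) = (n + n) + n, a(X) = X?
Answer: sqrt(174) ≈ 13.191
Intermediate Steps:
q = 150 (q = (15 + 147) - 12 = 162 - 12 = 150)
S(M, n) = 3*n (S(M, n) = 2*n + n = 3*n)
sqrt(q + S(14, 8)) = sqrt(150 + 3*8) = sqrt(150 + 24) = sqrt(174)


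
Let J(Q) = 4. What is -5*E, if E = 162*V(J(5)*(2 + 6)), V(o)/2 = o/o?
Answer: -1620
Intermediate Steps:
V(o) = 2 (V(o) = 2*(o/o) = 2*1 = 2)
E = 324 (E = 162*2 = 324)
-5*E = -5*324 = -1620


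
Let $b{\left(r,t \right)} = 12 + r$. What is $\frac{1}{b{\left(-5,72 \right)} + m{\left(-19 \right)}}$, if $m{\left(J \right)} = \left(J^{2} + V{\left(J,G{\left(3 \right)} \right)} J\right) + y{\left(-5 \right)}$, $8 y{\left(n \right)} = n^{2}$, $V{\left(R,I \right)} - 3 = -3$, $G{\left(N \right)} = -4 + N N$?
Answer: $\frac{8}{2969} \approx 0.0026945$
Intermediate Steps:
$G{\left(N \right)} = -4 + N^{2}$
$V{\left(R,I \right)} = 0$ ($V{\left(R,I \right)} = 3 - 3 = 0$)
$y{\left(n \right)} = \frac{n^{2}}{8}$
$m{\left(J \right)} = \frac{25}{8} + J^{2}$ ($m{\left(J \right)} = \left(J^{2} + 0 J\right) + \frac{\left(-5\right)^{2}}{8} = \left(J^{2} + 0\right) + \frac{1}{8} \cdot 25 = J^{2} + \frac{25}{8} = \frac{25}{8} + J^{2}$)
$\frac{1}{b{\left(-5,72 \right)} + m{\left(-19 \right)}} = \frac{1}{\left(12 - 5\right) + \left(\frac{25}{8} + \left(-19\right)^{2}\right)} = \frac{1}{7 + \left(\frac{25}{8} + 361\right)} = \frac{1}{7 + \frac{2913}{8}} = \frac{1}{\frac{2969}{8}} = \frac{8}{2969}$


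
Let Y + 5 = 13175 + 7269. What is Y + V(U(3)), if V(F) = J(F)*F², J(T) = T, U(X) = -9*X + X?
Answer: 6615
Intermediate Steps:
U(X) = -8*X
Y = 20439 (Y = -5 + (13175 + 7269) = -5 + 20444 = 20439)
V(F) = F³ (V(F) = F*F² = F³)
Y + V(U(3)) = 20439 + (-8*3)³ = 20439 + (-24)³ = 20439 - 13824 = 6615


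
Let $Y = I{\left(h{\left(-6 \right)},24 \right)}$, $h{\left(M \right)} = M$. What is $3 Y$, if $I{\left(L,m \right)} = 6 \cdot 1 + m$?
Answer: $90$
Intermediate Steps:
$I{\left(L,m \right)} = 6 + m$
$Y = 30$ ($Y = 6 + 24 = 30$)
$3 Y = 3 \cdot 30 = 90$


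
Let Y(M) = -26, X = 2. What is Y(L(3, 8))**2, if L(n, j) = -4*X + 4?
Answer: 676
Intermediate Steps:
L(n, j) = -4 (L(n, j) = -4*2 + 4 = -8 + 4 = -4)
Y(L(3, 8))**2 = (-26)**2 = 676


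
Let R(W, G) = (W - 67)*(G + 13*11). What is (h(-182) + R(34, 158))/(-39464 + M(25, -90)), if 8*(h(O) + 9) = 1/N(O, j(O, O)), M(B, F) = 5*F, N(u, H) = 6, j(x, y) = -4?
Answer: 477215/1915872 ≈ 0.24908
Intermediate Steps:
h(O) = -431/48 (h(O) = -9 + (⅛)/6 = -9 + (⅛)*(⅙) = -9 + 1/48 = -431/48)
R(W, G) = (-67 + W)*(143 + G) (R(W, G) = (-67 + W)*(G + 143) = (-67 + W)*(143 + G))
(h(-182) + R(34, 158))/(-39464 + M(25, -90)) = (-431/48 + (-9581 - 67*158 + 143*34 + 158*34))/(-39464 + 5*(-90)) = (-431/48 + (-9581 - 10586 + 4862 + 5372))/(-39464 - 450) = (-431/48 - 9933)/(-39914) = -477215/48*(-1/39914) = 477215/1915872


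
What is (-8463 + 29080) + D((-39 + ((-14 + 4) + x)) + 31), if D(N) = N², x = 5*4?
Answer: 20621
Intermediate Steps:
x = 20
(-8463 + 29080) + D((-39 + ((-14 + 4) + x)) + 31) = (-8463 + 29080) + ((-39 + ((-14 + 4) + 20)) + 31)² = 20617 + ((-39 + (-10 + 20)) + 31)² = 20617 + ((-39 + 10) + 31)² = 20617 + (-29 + 31)² = 20617 + 2² = 20617 + 4 = 20621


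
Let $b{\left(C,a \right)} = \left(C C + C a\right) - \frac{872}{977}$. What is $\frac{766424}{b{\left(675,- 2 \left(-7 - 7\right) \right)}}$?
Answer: $\frac{748796248}{463610053} \approx 1.6151$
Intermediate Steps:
$b{\left(C,a \right)} = - \frac{872}{977} + C^{2} + C a$ ($b{\left(C,a \right)} = \left(C^{2} + C a\right) - \frac{872}{977} = - \frac{872}{977} + C^{2} + C a$)
$\frac{766424}{b{\left(675,- 2 \left(-7 - 7\right) \right)}} = \frac{766424}{- \frac{872}{977} + 675^{2} + 675 \left(- 2 \left(-7 - 7\right)\right)} = \frac{766424}{- \frac{872}{977} + 455625 + 675 \left(\left(-2\right) \left(-14\right)\right)} = \frac{766424}{- \frac{872}{977} + 455625 + 675 \cdot 28} = \frac{766424}{- \frac{872}{977} + 455625 + 18900} = \frac{766424}{\frac{463610053}{977}} = 766424 \cdot \frac{977}{463610053} = \frac{748796248}{463610053}$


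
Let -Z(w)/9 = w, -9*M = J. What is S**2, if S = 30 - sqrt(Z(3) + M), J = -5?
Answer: (90 - I*sqrt(238))**2/9 ≈ 873.56 - 308.54*I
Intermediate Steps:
M = 5/9 (M = -1/9*(-5) = 5/9 ≈ 0.55556)
Z(w) = -9*w
S = 30 - I*sqrt(238)/3 (S = 30 - sqrt(-9*3 + 5/9) = 30 - sqrt(-27 + 5/9) = 30 - sqrt(-238/9) = 30 - I*sqrt(238)/3 ≈ 30.0 - 5.1424*I)
S**2 = (30 - I*sqrt(238)/3)**2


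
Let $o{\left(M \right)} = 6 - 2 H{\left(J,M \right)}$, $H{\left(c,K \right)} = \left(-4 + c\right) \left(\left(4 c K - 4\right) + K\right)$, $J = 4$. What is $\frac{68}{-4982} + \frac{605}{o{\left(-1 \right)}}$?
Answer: $\frac{1506851}{14946} \approx 100.82$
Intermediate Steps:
$H{\left(c,K \right)} = \left(-4 + c\right) \left(-4 + K + 4 K c\right)$ ($H{\left(c,K \right)} = \left(-4 + c\right) \left(\left(4 K c - 4\right) + K\right) = \left(-4 + c\right) \left(\left(-4 + 4 K c\right) + K\right) = \left(-4 + c\right) \left(-4 + K + 4 K c\right)$)
$o{\left(M \right)} = 6$ ($o{\left(M \right)} = 6 - 2 \left(16 - 4 M - 16 - 15 M 4 + 4 M 4^{2}\right) = 6 - 2 \left(16 - 4 M - 16 - 60 M + 4 M 16\right) = 6 - 2 \left(16 - 4 M - 16 - 60 M + 64 M\right) = 6 - 0 = 6 + 0 = 6$)
$\frac{68}{-4982} + \frac{605}{o{\left(-1 \right)}} = \frac{68}{-4982} + \frac{605}{6} = 68 \left(- \frac{1}{4982}\right) + 605 \cdot \frac{1}{6} = - \frac{34}{2491} + \frac{605}{6} = \frac{1506851}{14946}$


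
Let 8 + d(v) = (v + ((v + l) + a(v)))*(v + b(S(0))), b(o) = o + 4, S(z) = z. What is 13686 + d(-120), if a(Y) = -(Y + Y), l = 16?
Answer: 11822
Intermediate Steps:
b(o) = 4 + o
a(Y) = -2*Y
d(v) = 56 + 16*v (d(v) = -8 + (v + ((v + 16) - 2*v))*(v + (4 + 0)) = -8 + (v + ((16 + v) - 2*v))*(v + 4) = -8 + (v + (16 - v))*(4 + v) = -8 + 16*(4 + v) = -8 + (64 + 16*v) = 56 + 16*v)
13686 + d(-120) = 13686 + (56 + 16*(-120)) = 13686 + (56 - 1920) = 13686 - 1864 = 11822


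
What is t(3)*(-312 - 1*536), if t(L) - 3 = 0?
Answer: -2544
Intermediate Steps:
t(L) = 3 (t(L) = 3 + 0 = 3)
t(3)*(-312 - 1*536) = 3*(-312 - 1*536) = 3*(-312 - 536) = 3*(-848) = -2544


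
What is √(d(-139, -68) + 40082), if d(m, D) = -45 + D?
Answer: 3*√4441 ≈ 199.92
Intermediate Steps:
√(d(-139, -68) + 40082) = √((-45 - 68) + 40082) = √(-113 + 40082) = √39969 = 3*√4441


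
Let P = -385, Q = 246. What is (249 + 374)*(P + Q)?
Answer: -86597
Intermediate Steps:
(249 + 374)*(P + Q) = (249 + 374)*(-385 + 246) = 623*(-139) = -86597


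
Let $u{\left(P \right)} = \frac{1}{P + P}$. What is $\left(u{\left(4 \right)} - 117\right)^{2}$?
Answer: $\frac{874225}{64} \approx 13660.0$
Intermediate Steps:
$u{\left(P \right)} = \frac{1}{2 P}$
$\left(u{\left(4 \right)} - 117\right)^{2} = \left(\frac{1}{2 \cdot 4} - 117\right)^{2} = \left(\frac{1}{2} \cdot \frac{1}{4} - 117\right)^{2} = \left(\frac{1}{8} - 117\right)^{2} = \left(- \frac{935}{8}\right)^{2} = \frac{874225}{64}$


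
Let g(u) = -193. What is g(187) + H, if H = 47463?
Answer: 47270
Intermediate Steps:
g(187) + H = -193 + 47463 = 47270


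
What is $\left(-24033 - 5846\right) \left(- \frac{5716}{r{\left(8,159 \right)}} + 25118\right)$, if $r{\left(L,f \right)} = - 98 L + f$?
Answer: $- \frac{469233739614}{625} \approx -7.5077 \cdot 10^{8}$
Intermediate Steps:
$r{\left(L,f \right)} = f - 98 L$
$\left(-24033 - 5846\right) \left(- \frac{5716}{r{\left(8,159 \right)}} + 25118\right) = \left(-24033 - 5846\right) \left(- \frac{5716}{159 - 784} + 25118\right) = - 29879 \left(- \frac{5716}{159 - 784} + 25118\right) = - 29879 \left(- \frac{5716}{-625} + 25118\right) = - 29879 \left(\left(-5716\right) \left(- \frac{1}{625}\right) + 25118\right) = - 29879 \left(\frac{5716}{625} + 25118\right) = \left(-29879\right) \frac{15704466}{625} = - \frac{469233739614}{625}$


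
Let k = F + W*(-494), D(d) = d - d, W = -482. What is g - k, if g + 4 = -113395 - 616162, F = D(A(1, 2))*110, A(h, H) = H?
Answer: -967669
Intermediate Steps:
D(d) = 0
F = 0 (F = 0*110 = 0)
g = -729561 (g = -4 + (-113395 - 616162) = -4 - 729557 = -729561)
k = 238108 (k = 0 - 482*(-494) = 0 + 238108 = 238108)
g - k = -729561 - 1*238108 = -729561 - 238108 = -967669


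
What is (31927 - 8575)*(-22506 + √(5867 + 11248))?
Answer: -525560112 + 23352*√17115 ≈ -5.2251e+8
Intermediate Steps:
(31927 - 8575)*(-22506 + √(5867 + 11248)) = 23352*(-22506 + √17115) = -525560112 + 23352*√17115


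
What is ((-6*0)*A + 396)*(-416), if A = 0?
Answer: -164736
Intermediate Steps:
((-6*0)*A + 396)*(-416) = (-6*0*0 + 396)*(-416) = (0*0 + 396)*(-416) = (0 + 396)*(-416) = 396*(-416) = -164736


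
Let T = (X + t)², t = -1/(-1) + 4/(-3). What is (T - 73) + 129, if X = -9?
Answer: 1288/9 ≈ 143.11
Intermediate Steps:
t = -⅓ (t = -1*(-1) + 4*(-⅓) = 1 - 4/3 = -⅓ ≈ -0.33333)
T = 784/9 (T = (-9 - ⅓)² = (-28/3)² = 784/9 ≈ 87.111)
(T - 73) + 129 = (784/9 - 73) + 129 = 127/9 + 129 = 1288/9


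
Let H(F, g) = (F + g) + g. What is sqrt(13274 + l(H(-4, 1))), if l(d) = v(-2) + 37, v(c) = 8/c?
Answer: sqrt(13307) ≈ 115.36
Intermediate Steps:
H(F, g) = F + 2*g
l(d) = 33 (l(d) = 8/(-2) + 37 = 8*(-1/2) + 37 = -4 + 37 = 33)
sqrt(13274 + l(H(-4, 1))) = sqrt(13274 + 33) = sqrt(13307)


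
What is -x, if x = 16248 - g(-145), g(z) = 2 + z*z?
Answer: 4779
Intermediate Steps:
g(z) = 2 + z²
x = -4779 (x = 16248 - (2 + (-145)²) = 16248 - (2 + 21025) = 16248 - 1*21027 = 16248 - 21027 = -4779)
-x = -1*(-4779) = 4779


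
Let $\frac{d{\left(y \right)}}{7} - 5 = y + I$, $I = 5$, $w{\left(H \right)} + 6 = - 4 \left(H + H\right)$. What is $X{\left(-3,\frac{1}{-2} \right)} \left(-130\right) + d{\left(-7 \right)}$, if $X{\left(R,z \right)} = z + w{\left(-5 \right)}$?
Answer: $-4334$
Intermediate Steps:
$w{\left(H \right)} = -6 - 8 H$ ($w{\left(H \right)} = -6 - 4 \left(H + H\right) = -6 - 4 \cdot 2 H = -6 - 8 H$)
$X{\left(R,z \right)} = 34 + z$ ($X{\left(R,z \right)} = z - -34 = z + \left(-6 + 40\right) = z + 34 = 34 + z$)
$d{\left(y \right)} = 70 + 7 y$ ($d{\left(y \right)} = 35 + 7 \left(y + 5\right) = 35 + 7 \left(5 + y\right) = 35 + \left(35 + 7 y\right) = 70 + 7 y$)
$X{\left(-3,\frac{1}{-2} \right)} \left(-130\right) + d{\left(-7 \right)} = \left(34 + \frac{1}{-2}\right) \left(-130\right) + \left(70 + 7 \left(-7\right)\right) = \left(34 - \frac{1}{2}\right) \left(-130\right) + \left(70 - 49\right) = \frac{67}{2} \left(-130\right) + 21 = -4355 + 21 = -4334$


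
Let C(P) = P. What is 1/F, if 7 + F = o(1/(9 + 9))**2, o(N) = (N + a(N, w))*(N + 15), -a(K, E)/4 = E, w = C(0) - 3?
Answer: 104976/3457528417 ≈ 3.0362e-5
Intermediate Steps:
w = -3 (w = 0 - 3 = -3)
a(K, E) = -4*E
o(N) = (12 + N)*(15 + N) (o(N) = (N - 4*(-3))*(N + 15) = (N + 12)*(15 + N) = (12 + N)*(15 + N))
F = 3457528417/104976 (F = -7 + (180 + (1/(9 + 9))**2 + 27/(9 + 9))**2 = -7 + (180 + (1/18)**2 + 27/18)**2 = -7 + (180 + (1/18)**2 + 27*(1/18))**2 = -7 + (180 + 1/324 + 3/2)**2 = -7 + (58807/324)**2 = -7 + 3458263249/104976 = 3457528417/104976 ≈ 32936.)
1/F = 1/(3457528417/104976) = 104976/3457528417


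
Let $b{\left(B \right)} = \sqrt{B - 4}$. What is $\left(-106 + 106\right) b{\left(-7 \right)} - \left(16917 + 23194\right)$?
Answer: $-40111$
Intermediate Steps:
$b{\left(B \right)} = \sqrt{-4 + B}$
$\left(-106 + 106\right) b{\left(-7 \right)} - \left(16917 + 23194\right) = \left(-106 + 106\right) \sqrt{-4 - 7} - \left(16917 + 23194\right) = 0 \sqrt{-11} - 40111 = 0 i \sqrt{11} - 40111 = 0 - 40111 = -40111$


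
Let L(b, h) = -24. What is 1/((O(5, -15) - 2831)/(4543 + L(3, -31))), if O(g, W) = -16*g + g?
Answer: -4519/2906 ≈ -1.5551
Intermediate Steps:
O(g, W) = -15*g
1/((O(5, -15) - 2831)/(4543 + L(3, -31))) = 1/((-15*5 - 2831)/(4543 - 24)) = 1/((-75 - 2831)/4519) = 1/(-2906*1/4519) = 1/(-2906/4519) = -4519/2906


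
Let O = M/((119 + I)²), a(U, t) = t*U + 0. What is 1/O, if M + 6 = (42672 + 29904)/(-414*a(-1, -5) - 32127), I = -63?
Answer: -17873632/46293 ≈ -386.10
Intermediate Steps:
a(U, t) = U*t (a(U, t) = U*t + 0 = U*t)
M = -92586/11399 (M = -6 + (42672 + 29904)/(-(-414)*(-5) - 32127) = -6 + 72576/(-414*5 - 32127) = -6 + 72576/(-2070 - 32127) = -6 + 72576/(-34197) = -6 + 72576*(-1/34197) = -6 - 24192/11399 = -92586/11399 ≈ -8.1223)
O = -46293/17873632 (O = -92586/(11399*(119 - 63)²) = -92586/(11399*(56²)) = -92586/11399/3136 = -92586/11399*1/3136 = -46293/17873632 ≈ -0.0025900)
1/O = 1/(-46293/17873632) = -17873632/46293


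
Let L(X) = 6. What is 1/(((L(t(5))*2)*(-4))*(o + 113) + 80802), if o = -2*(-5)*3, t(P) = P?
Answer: 1/73938 ≈ 1.3525e-5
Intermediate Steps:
o = 30 (o = 10*3 = 30)
1/(((L(t(5))*2)*(-4))*(o + 113) + 80802) = 1/(((6*2)*(-4))*(30 + 113) + 80802) = 1/((12*(-4))*143 + 80802) = 1/(-48*143 + 80802) = 1/(-6864 + 80802) = 1/73938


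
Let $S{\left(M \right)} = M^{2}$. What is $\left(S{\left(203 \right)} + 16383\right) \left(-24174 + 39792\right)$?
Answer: $899471856$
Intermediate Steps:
$\left(S{\left(203 \right)} + 16383\right) \left(-24174 + 39792\right) = \left(203^{2} + 16383\right) \left(-24174 + 39792\right) = \left(41209 + 16383\right) 15618 = 57592 \cdot 15618 = 899471856$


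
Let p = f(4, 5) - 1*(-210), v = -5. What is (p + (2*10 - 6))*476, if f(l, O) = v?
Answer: 104244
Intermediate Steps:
f(l, O) = -5
p = 205 (p = -5 - 1*(-210) = -5 + 210 = 205)
(p + (2*10 - 6))*476 = (205 + (2*10 - 6))*476 = (205 + (20 - 6))*476 = (205 + 14)*476 = 219*476 = 104244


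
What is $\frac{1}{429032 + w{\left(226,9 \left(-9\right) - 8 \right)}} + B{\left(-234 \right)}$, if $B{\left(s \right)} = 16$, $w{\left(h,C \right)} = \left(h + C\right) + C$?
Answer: $\frac{6865281}{429080} \approx 16.0$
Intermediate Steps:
$w{\left(h,C \right)} = h + 2 C$ ($w{\left(h,C \right)} = \left(C + h\right) + C = h + 2 C$)
$\frac{1}{429032 + w{\left(226,9 \left(-9\right) - 8 \right)}} + B{\left(-234 \right)} = \frac{1}{429032 + \left(226 + 2 \left(9 \left(-9\right) - 8\right)\right)} + 16 = \frac{1}{429032 + \left(226 + 2 \left(-81 - 8\right)\right)} + 16 = \frac{1}{429032 + \left(226 + 2 \left(-89\right)\right)} + 16 = \frac{1}{429032 + \left(226 - 178\right)} + 16 = \frac{1}{429032 + 48} + 16 = \frac{1}{429080} + 16 = \frac{6865281}{429080}$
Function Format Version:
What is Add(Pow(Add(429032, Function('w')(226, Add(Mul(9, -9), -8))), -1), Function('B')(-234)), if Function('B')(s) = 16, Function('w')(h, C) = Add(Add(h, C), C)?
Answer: Rational(6865281, 429080) ≈ 16.000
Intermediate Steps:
Function('w')(h, C) = Add(h, Mul(2, C)) (Function('w')(h, C) = Add(Add(C, h), C) = Add(h, Mul(2, C)))
Add(Pow(Add(429032, Function('w')(226, Add(Mul(9, -9), -8))), -1), Function('B')(-234)) = Add(Pow(Add(429032, Add(226, Mul(2, Add(Mul(9, -9), -8)))), -1), 16) = Add(Pow(Add(429032, Add(226, Mul(2, Add(-81, -8)))), -1), 16) = Add(Pow(Add(429032, Add(226, Mul(2, -89))), -1), 16) = Add(Pow(Add(429032, Add(226, -178)), -1), 16) = Add(Pow(Add(429032, 48), -1), 16) = Add(Pow(429080, -1), 16) = Add(Rational(1, 429080), 16) = Rational(6865281, 429080)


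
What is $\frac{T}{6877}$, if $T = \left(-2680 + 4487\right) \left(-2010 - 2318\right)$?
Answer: $- \frac{601592}{529} \approx -1137.2$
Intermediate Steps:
$T = -7820696$ ($T = 1807 \left(-4328\right) = -7820696$)
$\frac{T}{6877} = - \frac{7820696}{6877} = \left(-7820696\right) \frac{1}{6877} = - \frac{601592}{529}$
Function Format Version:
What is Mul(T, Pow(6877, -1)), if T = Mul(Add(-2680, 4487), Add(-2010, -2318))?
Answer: Rational(-601592, 529) ≈ -1137.2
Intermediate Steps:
T = -7820696 (T = Mul(1807, -4328) = -7820696)
Mul(T, Pow(6877, -1)) = Mul(-7820696, Pow(6877, -1)) = Mul(-7820696, Rational(1, 6877)) = Rational(-601592, 529)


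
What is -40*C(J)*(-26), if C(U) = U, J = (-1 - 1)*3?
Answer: -6240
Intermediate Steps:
J = -6 (J = -2*3 = -6)
-40*C(J)*(-26) = -40*(-6)*(-26) = 240*(-26) = -6240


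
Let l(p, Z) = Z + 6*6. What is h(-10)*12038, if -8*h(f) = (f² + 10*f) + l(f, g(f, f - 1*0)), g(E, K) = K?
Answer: -78247/2 ≈ -39124.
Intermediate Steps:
l(p, Z) = 36 + Z (l(p, Z) = Z + 36 = 36 + Z)
h(f) = -9/2 - 11*f/8 - f²/8 (h(f) = -((f² + 10*f) + (36 + (f - 1*0)))/8 = -((f² + 10*f) + (36 + (f + 0)))/8 = -((f² + 10*f) + (36 + f))/8 = -(36 + f² + 11*f)/8 = -9/2 - 11*f/8 - f²/8)
h(-10)*12038 = (-9/2 - 11/8*(-10) - ⅛*(-10)²)*12038 = (-9/2 + 55/4 - ⅛*100)*12038 = (-9/2 + 55/4 - 25/2)*12038 = -13/4*12038 = -78247/2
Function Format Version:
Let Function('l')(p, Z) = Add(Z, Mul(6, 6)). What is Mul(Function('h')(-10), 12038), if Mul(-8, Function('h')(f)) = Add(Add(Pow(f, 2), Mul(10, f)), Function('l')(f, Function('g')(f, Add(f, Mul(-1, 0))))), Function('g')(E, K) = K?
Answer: Rational(-78247, 2) ≈ -39124.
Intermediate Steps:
Function('l')(p, Z) = Add(36, Z) (Function('l')(p, Z) = Add(Z, 36) = Add(36, Z))
Function('h')(f) = Add(Rational(-9, 2), Mul(Rational(-11, 8), f), Mul(Rational(-1, 8), Pow(f, 2))) (Function('h')(f) = Mul(Rational(-1, 8), Add(Add(Pow(f, 2), Mul(10, f)), Add(36, Add(f, Mul(-1, 0))))) = Mul(Rational(-1, 8), Add(Add(Pow(f, 2), Mul(10, f)), Add(36, Add(f, 0)))) = Mul(Rational(-1, 8), Add(Add(Pow(f, 2), Mul(10, f)), Add(36, f))) = Mul(Rational(-1, 8), Add(36, Pow(f, 2), Mul(11, f))) = Add(Rational(-9, 2), Mul(Rational(-11, 8), f), Mul(Rational(-1, 8), Pow(f, 2))))
Mul(Function('h')(-10), 12038) = Mul(Add(Rational(-9, 2), Mul(Rational(-11, 8), -10), Mul(Rational(-1, 8), Pow(-10, 2))), 12038) = Mul(Add(Rational(-9, 2), Rational(55, 4), Mul(Rational(-1, 8), 100)), 12038) = Mul(Add(Rational(-9, 2), Rational(55, 4), Rational(-25, 2)), 12038) = Mul(Rational(-13, 4), 12038) = Rational(-78247, 2)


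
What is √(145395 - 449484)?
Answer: I*√304089 ≈ 551.44*I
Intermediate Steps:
√(145395 - 449484) = √(-304089) = I*√304089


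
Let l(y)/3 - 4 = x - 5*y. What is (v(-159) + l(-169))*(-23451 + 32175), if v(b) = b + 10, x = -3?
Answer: 20841636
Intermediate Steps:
v(b) = 10 + b
l(y) = 3 - 15*y (l(y) = 12 + 3*(-3 - 5*y) = 12 + (-9 - 15*y) = 3 - 15*y)
(v(-159) + l(-169))*(-23451 + 32175) = ((10 - 159) + (3 - 15*(-169)))*(-23451 + 32175) = (-149 + (3 + 2535))*8724 = (-149 + 2538)*8724 = 2389*8724 = 20841636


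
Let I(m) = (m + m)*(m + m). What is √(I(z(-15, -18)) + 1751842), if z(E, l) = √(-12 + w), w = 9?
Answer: √1751830 ≈ 1323.6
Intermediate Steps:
z(E, l) = I*√3 (z(E, l) = √(-12 + 9) = √(-3) = I*√3)
I(m) = 4*m² (I(m) = (2*m)*(2*m) = 4*m²)
√(I(z(-15, -18)) + 1751842) = √(4*(I*√3)² + 1751842) = √(4*(-3) + 1751842) = √(-12 + 1751842) = √1751830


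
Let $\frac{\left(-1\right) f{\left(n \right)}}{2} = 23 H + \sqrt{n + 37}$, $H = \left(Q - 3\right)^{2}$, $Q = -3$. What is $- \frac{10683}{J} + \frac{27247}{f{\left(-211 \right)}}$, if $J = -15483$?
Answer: $- \frac{9295904550}{589866173} + \frac{27247 i \sqrt{174}}{1371516} \approx -15.759 + 0.26205 i$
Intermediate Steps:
$H = 36$ ($H = \left(-3 - 3\right)^{2} = \left(-6\right)^{2} = 36$)
$f{\left(n \right)} = -1656 - 2 \sqrt{37 + n}$ ($f{\left(n \right)} = - 2 \left(23 \cdot 36 + \sqrt{n + 37}\right) = - 2 \left(828 + \sqrt{37 + n}\right) = -1656 - 2 \sqrt{37 + n}$)
$- \frac{10683}{J} + \frac{27247}{f{\left(-211 \right)}} = - \frac{10683}{-15483} + \frac{27247}{-1656 - 2 \sqrt{37 - 211}} = \left(-10683\right) \left(- \frac{1}{15483}\right) + \frac{27247}{-1656 - 2 \sqrt{-174}} = \frac{3561}{5161} + \frac{27247}{-1656 - 2 i \sqrt{174}}$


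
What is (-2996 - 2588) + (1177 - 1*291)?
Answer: -4698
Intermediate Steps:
(-2996 - 2588) + (1177 - 1*291) = -5584 + (1177 - 291) = -5584 + 886 = -4698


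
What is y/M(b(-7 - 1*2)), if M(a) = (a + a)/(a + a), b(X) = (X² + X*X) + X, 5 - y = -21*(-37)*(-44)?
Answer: 34193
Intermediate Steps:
y = 34193 (y = 5 - (-21*(-37))*(-44) = 5 - 777*(-44) = 5 - 1*(-34188) = 5 + 34188 = 34193)
b(X) = X + 2*X² (b(X) = (X² + X²) + X = 2*X² + X = X + 2*X²)
M(a) = 1 (M(a) = (2*a)/((2*a)) = (2*a)*(1/(2*a)) = 1)
y/M(b(-7 - 1*2)) = 34193/1 = 34193*1 = 34193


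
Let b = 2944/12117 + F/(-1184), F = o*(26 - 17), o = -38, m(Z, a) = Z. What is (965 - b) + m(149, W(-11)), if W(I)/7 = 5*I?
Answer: 7987201241/7173264 ≈ 1113.5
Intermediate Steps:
W(I) = 35*I (W(I) = 7*(5*I) = 35*I)
F = -342 (F = -38*(26 - 17) = -38*9 = -342)
b = 3814855/7173264 (b = 2944/12117 - 342/(-1184) = 2944*(1/12117) - 342*(-1/1184) = 2944/12117 + 171/592 = 3814855/7173264 ≈ 0.53182)
(965 - b) + m(149, W(-11)) = (965 - 1*3814855/7173264) + 149 = (965 - 3814855/7173264) + 149 = 6918384905/7173264 + 149 = 7987201241/7173264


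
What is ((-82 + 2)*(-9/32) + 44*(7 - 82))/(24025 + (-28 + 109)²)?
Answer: -6555/61172 ≈ -0.10716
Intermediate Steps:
((-82 + 2)*(-9/32) + 44*(7 - 82))/(24025 + (-28 + 109)²) = (-(-720)/32 + 44*(-75))/(24025 + 81²) = (-80*(-9/32) - 3300)/(24025 + 6561) = (45/2 - 3300)/30586 = -6555/2*1/30586 = -6555/61172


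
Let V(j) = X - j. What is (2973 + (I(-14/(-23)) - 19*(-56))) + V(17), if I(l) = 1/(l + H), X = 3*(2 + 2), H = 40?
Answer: 3765911/934 ≈ 4032.0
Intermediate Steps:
X = 12 (X = 3*4 = 12)
I(l) = 1/(40 + l) (I(l) = 1/(l + 40) = 1/(40 + l))
V(j) = 12 - j
(2973 + (I(-14/(-23)) - 19*(-56))) + V(17) = (2973 + (1/(40 - 14/(-23)) - 19*(-56))) + (12 - 1*17) = (2973 + (1/(40 - 14*(-1/23)) - 1*(-1064))) + (12 - 17) = (2973 + (1/(40 + 14/23) + 1064)) - 5 = (2973 + (1/(934/23) + 1064)) - 5 = (2973 + (23/934 + 1064)) - 5 = (2973 + 993799/934) - 5 = 3770581/934 - 5 = 3765911/934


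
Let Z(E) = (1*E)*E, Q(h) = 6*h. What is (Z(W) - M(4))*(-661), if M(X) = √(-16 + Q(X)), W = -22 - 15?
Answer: -904909 + 1322*√2 ≈ -9.0304e+5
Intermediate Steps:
W = -37
Z(E) = E² (Z(E) = E*E = E²)
M(X) = √(-16 + 6*X)
(Z(W) - M(4))*(-661) = ((-37)² - √(-16 + 6*4))*(-661) = (1369 - √(-16 + 24))*(-661) = (1369 - √8)*(-661) = (1369 - 2*√2)*(-661) = -904909 + 1322*√2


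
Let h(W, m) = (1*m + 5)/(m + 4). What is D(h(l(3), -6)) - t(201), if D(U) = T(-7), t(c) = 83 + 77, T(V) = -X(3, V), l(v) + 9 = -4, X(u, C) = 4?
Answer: -164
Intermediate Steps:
l(v) = -13 (l(v) = -9 - 4 = -13)
h(W, m) = (5 + m)/(4 + m) (h(W, m) = (m + 5)/(4 + m) = (5 + m)/(4 + m))
T(V) = -4 (T(V) = -1*4 = -4)
t(c) = 160
D(U) = -4
D(h(l(3), -6)) - t(201) = -4 - 1*160 = -4 - 160 = -164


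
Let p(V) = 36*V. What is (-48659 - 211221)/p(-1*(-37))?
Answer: -64970/333 ≈ -195.10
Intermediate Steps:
(-48659 - 211221)/p(-1*(-37)) = (-48659 - 211221)/((36*(-1*(-37)))) = -259880/(36*37) = -259880/1332 = -259880*1/1332 = -64970/333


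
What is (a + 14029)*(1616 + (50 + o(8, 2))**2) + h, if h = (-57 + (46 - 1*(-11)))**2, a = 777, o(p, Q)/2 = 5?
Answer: 77228096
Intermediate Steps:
o(p, Q) = 10 (o(p, Q) = 2*5 = 10)
h = 0 (h = (-57 + (46 + 11))**2 = (-57 + 57)**2 = 0**2 = 0)
(a + 14029)*(1616 + (50 + o(8, 2))**2) + h = (777 + 14029)*(1616 + (50 + 10)**2) + 0 = 14806*(1616 + 60**2) + 0 = 14806*(1616 + 3600) + 0 = 14806*5216 + 0 = 77228096 + 0 = 77228096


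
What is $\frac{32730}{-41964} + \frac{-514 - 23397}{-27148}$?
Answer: $\frac{9570597}{94936556} \approx 0.10081$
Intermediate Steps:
$\frac{32730}{-41964} + \frac{-514 - 23397}{-27148} = 32730 \left(- \frac{1}{41964}\right) + \left(-514 - 23397\right) \left(- \frac{1}{27148}\right) = - \frac{5455}{6994} - - \frac{23911}{27148} = - \frac{5455}{6994} + \frac{23911}{27148} = \frac{9570597}{94936556}$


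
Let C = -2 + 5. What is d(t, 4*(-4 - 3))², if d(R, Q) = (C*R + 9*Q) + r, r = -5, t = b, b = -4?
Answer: 72361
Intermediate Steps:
C = 3
t = -4
d(R, Q) = -5 + 3*R + 9*Q (d(R, Q) = (3*R + 9*Q) - 5 = -5 + 3*R + 9*Q)
d(t, 4*(-4 - 3))² = (-5 + 3*(-4) + 9*(4*(-4 - 3)))² = (-5 - 12 + 9*(4*(-7)))² = (-5 - 12 + 9*(-28))² = (-5 - 12 - 252)² = (-269)² = 72361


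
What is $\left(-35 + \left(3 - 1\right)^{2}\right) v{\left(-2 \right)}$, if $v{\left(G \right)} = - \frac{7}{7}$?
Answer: $31$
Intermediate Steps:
$v{\left(G \right)} = -1$ ($v{\left(G \right)} = \left(-7\right) \frac{1}{7} = -1$)
$\left(-35 + \left(3 - 1\right)^{2}\right) v{\left(-2 \right)} = \left(-35 + \left(3 - 1\right)^{2}\right) \left(-1\right) = \left(-35 + 2^{2}\right) \left(-1\right) = \left(-35 + 4\right) \left(-1\right) = \left(-31\right) \left(-1\right) = 31$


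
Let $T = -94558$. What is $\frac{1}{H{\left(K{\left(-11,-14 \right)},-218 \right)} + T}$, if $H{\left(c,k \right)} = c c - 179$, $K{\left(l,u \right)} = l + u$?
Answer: $- \frac{1}{94112} \approx -1.0626 \cdot 10^{-5}$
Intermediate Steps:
$H{\left(c,k \right)} = -179 + c^{2}$ ($H{\left(c,k \right)} = c^{2} - 179 = -179 + c^{2}$)
$\frac{1}{H{\left(K{\left(-11,-14 \right)},-218 \right)} + T} = \frac{1}{\left(-179 + \left(-11 - 14\right)^{2}\right) - 94558} = \frac{1}{\left(-179 + \left(-25\right)^{2}\right) - 94558} = \frac{1}{\left(-179 + 625\right) - 94558} = \frac{1}{446 - 94558} = \frac{1}{-94112} = - \frac{1}{94112}$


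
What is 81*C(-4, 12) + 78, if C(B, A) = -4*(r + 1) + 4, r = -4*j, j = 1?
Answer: 1374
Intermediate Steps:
r = -4 (r = -4*1 = -4)
C(B, A) = 16 (C(B, A) = -4*(-4 + 1) + 4 = -4*(-3) + 4 = 12 + 4 = 16)
81*C(-4, 12) + 78 = 81*16 + 78 = 1296 + 78 = 1374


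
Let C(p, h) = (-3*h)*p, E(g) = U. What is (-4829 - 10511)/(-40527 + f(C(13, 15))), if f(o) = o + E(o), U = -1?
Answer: 15340/41113 ≈ 0.37312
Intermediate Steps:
E(g) = -1
C(p, h) = -3*h*p
f(o) = -1 + o (f(o) = o - 1 = -1 + o)
(-4829 - 10511)/(-40527 + f(C(13, 15))) = (-4829 - 10511)/(-40527 + (-1 - 3*15*13)) = -15340/(-40527 + (-1 - 585)) = -15340/(-40527 - 586) = -15340/(-41113) = -15340*(-1/41113) = 15340/41113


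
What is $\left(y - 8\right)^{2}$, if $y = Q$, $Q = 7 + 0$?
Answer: $1$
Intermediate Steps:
$Q = 7$
$y = 7$
$\left(y - 8\right)^{2} = \left(7 - 8\right)^{2} = \left(-1\right)^{2} = 1$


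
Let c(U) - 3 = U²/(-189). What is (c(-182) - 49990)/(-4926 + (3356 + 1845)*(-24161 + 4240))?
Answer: 1354381/2797579269 ≈ 0.00048413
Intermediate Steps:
c(U) = 3 - U²/189 (c(U) = 3 + U²/(-189) = 3 + U²*(-1/189) = 3 - U²/189)
(c(-182) - 49990)/(-4926 + (3356 + 1845)*(-24161 + 4240)) = ((3 - 1/189*(-182)²) - 49990)/(-4926 + (3356 + 1845)*(-24161 + 4240)) = ((3 - 1/189*33124) - 49990)/(-4926 + 5201*(-19921)) = ((3 - 4732/27) - 49990)/(-4926 - 103609121) = (-4651/27 - 49990)/(-103614047) = -1354381/27*(-1/103614047) = 1354381/2797579269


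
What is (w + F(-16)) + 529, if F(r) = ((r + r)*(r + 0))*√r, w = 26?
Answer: 555 + 2048*I ≈ 555.0 + 2048.0*I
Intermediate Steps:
F(r) = 2*r^(5/2) (F(r) = ((2*r)*r)*√r = (2*r²)*√r = 2*r^(5/2))
(w + F(-16)) + 529 = (26 + 2*(-16)^(5/2)) + 529 = (26 + 2*(1024*I)) + 529 = (26 + 2048*I) + 529 = 555 + 2048*I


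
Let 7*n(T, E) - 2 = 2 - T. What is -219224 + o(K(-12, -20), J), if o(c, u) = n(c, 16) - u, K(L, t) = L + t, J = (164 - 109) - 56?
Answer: -1534525/7 ≈ -2.1922e+5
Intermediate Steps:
n(T, E) = 4/7 - T/7 (n(T, E) = 2/7 + (2 - T)/7 = 2/7 + (2/7 - T/7) = 4/7 - T/7)
J = -1 (J = 55 - 56 = -1)
o(c, u) = 4/7 - u - c/7 (o(c, u) = (4/7 - c/7) - u = 4/7 - u - c/7)
-219224 + o(K(-12, -20), J) = -219224 + (4/7 - 1*(-1) - (-12 - 20)/7) = -219224 + (4/7 + 1 - ⅐*(-32)) = -219224 + (4/7 + 1 + 32/7) = -219224 + 43/7 = -1534525/7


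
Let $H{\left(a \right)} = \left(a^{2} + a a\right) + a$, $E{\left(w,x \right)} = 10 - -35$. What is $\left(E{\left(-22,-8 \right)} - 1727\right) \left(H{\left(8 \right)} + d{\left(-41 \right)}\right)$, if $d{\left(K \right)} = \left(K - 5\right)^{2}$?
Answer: $-3787864$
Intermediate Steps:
$d{\left(K \right)} = \left(-5 + K\right)^{2}$
$E{\left(w,x \right)} = 45$ ($E{\left(w,x \right)} = 10 + 35 = 45$)
$H{\left(a \right)} = a + 2 a^{2}$ ($H{\left(a \right)} = \left(a^{2} + a^{2}\right) + a = 2 a^{2} + a = a + 2 a^{2}$)
$\left(E{\left(-22,-8 \right)} - 1727\right) \left(H{\left(8 \right)} + d{\left(-41 \right)}\right) = \left(45 - 1727\right) \left(8 \left(1 + 2 \cdot 8\right) + \left(-5 - 41\right)^{2}\right) = - 1682 \left(8 \left(1 + 16\right) + \left(-46\right)^{2}\right) = - 1682 \left(8 \cdot 17 + 2116\right) = - 1682 \left(136 + 2116\right) = \left(-1682\right) 2252 = -3787864$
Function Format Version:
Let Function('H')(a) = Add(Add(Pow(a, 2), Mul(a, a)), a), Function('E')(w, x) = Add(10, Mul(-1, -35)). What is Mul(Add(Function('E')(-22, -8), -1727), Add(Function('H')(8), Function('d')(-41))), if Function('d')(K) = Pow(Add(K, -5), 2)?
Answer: -3787864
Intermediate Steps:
Function('d')(K) = Pow(Add(-5, K), 2)
Function('E')(w, x) = 45 (Function('E')(w, x) = Add(10, 35) = 45)
Function('H')(a) = Add(a, Mul(2, Pow(a, 2))) (Function('H')(a) = Add(Add(Pow(a, 2), Pow(a, 2)), a) = Add(Mul(2, Pow(a, 2)), a) = Add(a, Mul(2, Pow(a, 2))))
Mul(Add(Function('E')(-22, -8), -1727), Add(Function('H')(8), Function('d')(-41))) = Mul(Add(45, -1727), Add(Mul(8, Add(1, Mul(2, 8))), Pow(Add(-5, -41), 2))) = Mul(-1682, Add(Mul(8, Add(1, 16)), Pow(-46, 2))) = Mul(-1682, Add(Mul(8, 17), 2116)) = Mul(-1682, Add(136, 2116)) = Mul(-1682, 2252) = -3787864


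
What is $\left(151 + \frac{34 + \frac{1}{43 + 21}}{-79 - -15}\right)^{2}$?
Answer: $\frac{379849109761}{16777216} \approx 22641.0$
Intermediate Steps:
$\left(151 + \frac{34 + \frac{1}{43 + 21}}{-79 - -15}\right)^{2} = \left(151 + \frac{34 + \frac{1}{64}}{-79 + 15}\right)^{2} = \left(151 + \frac{34 + \frac{1}{64}}{-64}\right)^{2} = \left(151 + \frac{2177}{64} \left(- \frac{1}{64}\right)\right)^{2} = \left(151 - \frac{2177}{4096}\right)^{2} = \left(\frac{616319}{4096}\right)^{2} = \frac{379849109761}{16777216}$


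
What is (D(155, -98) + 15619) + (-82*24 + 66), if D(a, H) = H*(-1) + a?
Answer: 13970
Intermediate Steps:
D(a, H) = a - H (D(a, H) = -H + a = a - H)
(D(155, -98) + 15619) + (-82*24 + 66) = ((155 - 1*(-98)) + 15619) + (-82*24 + 66) = ((155 + 98) + 15619) + (-1968 + 66) = (253 + 15619) - 1902 = 15872 - 1902 = 13970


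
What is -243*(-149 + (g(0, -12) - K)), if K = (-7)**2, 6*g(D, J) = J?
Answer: 48600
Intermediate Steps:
g(D, J) = J/6
K = 49
-243*(-149 + (g(0, -12) - K)) = -243*(-149 + ((1/6)*(-12) - 1*49)) = -243*(-149 + (-2 - 49)) = -243*(-149 - 51) = -243*(-200) = 48600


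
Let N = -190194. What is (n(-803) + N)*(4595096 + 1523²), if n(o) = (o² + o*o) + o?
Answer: 7596552232125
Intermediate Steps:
n(o) = o + 2*o² (n(o) = (o² + o²) + o = 2*o² + o = o + 2*o²)
(n(-803) + N)*(4595096 + 1523²) = (-803*(1 + 2*(-803)) - 190194)*(4595096 + 1523²) = (-803*(1 - 1606) - 190194)*(4595096 + 2319529) = (-803*(-1605) - 190194)*6914625 = (1288815 - 190194)*6914625 = 1098621*6914625 = 7596552232125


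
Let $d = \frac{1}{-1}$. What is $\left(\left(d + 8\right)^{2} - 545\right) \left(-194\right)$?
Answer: $96224$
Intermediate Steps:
$d = -1$
$\left(\left(d + 8\right)^{2} - 545\right) \left(-194\right) = \left(\left(-1 + 8\right)^{2} - 545\right) \left(-194\right) = \left(7^{2} - 545\right) \left(-194\right) = \left(49 - 545\right) \left(-194\right) = \left(-496\right) \left(-194\right) = 96224$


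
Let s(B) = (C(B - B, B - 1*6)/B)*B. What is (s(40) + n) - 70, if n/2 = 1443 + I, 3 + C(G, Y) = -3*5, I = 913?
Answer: 4624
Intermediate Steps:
C(G, Y) = -18 (C(G, Y) = -3 - 3*5 = -3 - 15 = -18)
n = 4712 (n = 2*(1443 + 913) = 2*2356 = 4712)
s(B) = -18 (s(B) = (-18/B)*B = -18)
(s(40) + n) - 70 = (-18 + 4712) - 70 = 4694 - 70 = 4624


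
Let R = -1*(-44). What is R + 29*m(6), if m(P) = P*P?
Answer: 1088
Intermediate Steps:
R = 44
m(P) = P²
R + 29*m(6) = 44 + 29*6² = 44 + 29*36 = 44 + 1044 = 1088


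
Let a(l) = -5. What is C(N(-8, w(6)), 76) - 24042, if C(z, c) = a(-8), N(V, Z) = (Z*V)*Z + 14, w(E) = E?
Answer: -24047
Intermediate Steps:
N(V, Z) = 14 + V*Z² (N(V, Z) = (V*Z)*Z + 14 = V*Z² + 14 = 14 + V*Z²)
C(z, c) = -5
C(N(-8, w(6)), 76) - 24042 = -5 - 24042 = -24047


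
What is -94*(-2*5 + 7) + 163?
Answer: 445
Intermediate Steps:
-94*(-2*5 + 7) + 163 = -94*(-10 + 7) + 163 = -94*(-3) + 163 = 282 + 163 = 445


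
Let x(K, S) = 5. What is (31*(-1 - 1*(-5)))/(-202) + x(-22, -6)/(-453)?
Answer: -28591/45753 ≈ -0.62490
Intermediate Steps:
(31*(-1 - 1*(-5)))/(-202) + x(-22, -6)/(-453) = (31*(-1 - 1*(-5)))/(-202) + 5/(-453) = (31*(-1 + 5))*(-1/202) + 5*(-1/453) = (31*4)*(-1/202) - 5/453 = 124*(-1/202) - 5/453 = -62/101 - 5/453 = -28591/45753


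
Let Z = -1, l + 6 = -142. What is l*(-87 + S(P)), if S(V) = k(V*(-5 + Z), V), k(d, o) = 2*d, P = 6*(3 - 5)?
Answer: -8436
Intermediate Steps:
l = -148 (l = -6 - 142 = -148)
P = -12 (P = 6*(-2) = -12)
S(V) = -12*V (S(V) = 2*(V*(-5 - 1)) = 2*(V*(-6)) = 2*(-6*V) = -12*V)
l*(-87 + S(P)) = -148*(-87 - 12*(-12)) = -148*(-87 + 144) = -148*57 = -8436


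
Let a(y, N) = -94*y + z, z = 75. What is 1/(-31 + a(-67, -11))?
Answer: 1/6342 ≈ 0.00015768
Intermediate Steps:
a(y, N) = 75 - 94*y (a(y, N) = -94*y + 75 = 75 - 94*y)
1/(-31 + a(-67, -11)) = 1/(-31 + (75 - 94*(-67))) = 1/(-31 + (75 + 6298)) = 1/(-31 + 6373) = 1/6342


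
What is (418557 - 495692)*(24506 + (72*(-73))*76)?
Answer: 28921768250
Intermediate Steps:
(418557 - 495692)*(24506 + (72*(-73))*76) = -77135*(24506 - 5256*76) = -77135*(24506 - 399456) = -77135*(-374950) = 28921768250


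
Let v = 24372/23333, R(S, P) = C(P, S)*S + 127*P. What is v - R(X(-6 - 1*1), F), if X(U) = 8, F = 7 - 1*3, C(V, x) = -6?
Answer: -10708808/23333 ≈ -458.96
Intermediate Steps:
F = 4 (F = 7 - 3 = 4)
R(S, P) = -6*S + 127*P
v = 24372/23333 (v = 24372*(1/23333) = 24372/23333 ≈ 1.0445)
v - R(X(-6 - 1*1), F) = 24372/23333 - (-6*8 + 127*4) = 24372/23333 - (-48 + 508) = 24372/23333 - 1*460 = 24372/23333 - 460 = -10708808/23333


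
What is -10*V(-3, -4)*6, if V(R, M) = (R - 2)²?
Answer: -1500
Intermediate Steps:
V(R, M) = (-2 + R)²
-10*V(-3, -4)*6 = -10*(-2 - 3)²*6 = -10*(-5)²*6 = -10*25*6 = -250*6 = -1500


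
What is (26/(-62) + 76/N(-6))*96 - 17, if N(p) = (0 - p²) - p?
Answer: -46571/155 ≈ -300.46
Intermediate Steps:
N(p) = -p - p² (N(p) = -p² - p = -p - p²)
(26/(-62) + 76/N(-6))*96 - 17 = (26/(-62) + 76/((-1*(-6)*(1 - 6))))*96 - 17 = (26*(-1/62) + 76/((-1*(-6)*(-5))))*96 - 17 = (-13/31 + 76/(-30))*96 - 17 = (-13/31 + 76*(-1/30))*96 - 17 = (-13/31 - 38/15)*96 - 17 = -1373/465*96 - 17 = -43936/155 - 17 = -46571/155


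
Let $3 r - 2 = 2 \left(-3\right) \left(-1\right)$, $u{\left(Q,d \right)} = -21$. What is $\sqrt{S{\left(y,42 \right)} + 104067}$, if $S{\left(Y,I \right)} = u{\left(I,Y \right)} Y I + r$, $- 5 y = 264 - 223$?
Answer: $\frac{\sqrt{25042965}}{15} \approx 333.62$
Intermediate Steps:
$y = - \frac{41}{5}$ ($y = - \frac{264 - 223}{5} = \left(- \frac{1}{5}\right) 41 = - \frac{41}{5} \approx -8.2$)
$r = \frac{8}{3}$ ($r = \frac{2}{3} + \frac{2 \left(-3\right) \left(-1\right)}{3} = \frac{2}{3} + \frac{\left(-6\right) \left(-1\right)}{3} = \frac{2}{3} + \frac{1}{3} \cdot 6 = \frac{2}{3} + 2 = \frac{8}{3} \approx 2.6667$)
$S{\left(Y,I \right)} = \frac{8}{3} - 21 I Y$ ($S{\left(Y,I \right)} = - 21 Y I + \frac{8}{3} = - 21 I Y + \frac{8}{3} = \frac{8}{3} - 21 I Y$)
$\sqrt{S{\left(y,42 \right)} + 104067} = \sqrt{\left(\frac{8}{3} - 882 \left(- \frac{41}{5}\right)\right) + 104067} = \sqrt{\left(\frac{8}{3} + \frac{36162}{5}\right) + 104067} = \sqrt{\frac{108526}{15} + 104067} = \sqrt{\frac{1669531}{15}} = \frac{\sqrt{25042965}}{15}$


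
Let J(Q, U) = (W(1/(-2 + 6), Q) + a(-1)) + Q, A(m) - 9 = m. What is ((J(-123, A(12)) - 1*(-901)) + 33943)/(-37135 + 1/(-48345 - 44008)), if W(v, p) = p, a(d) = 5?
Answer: -3195690859/3429528656 ≈ -0.93182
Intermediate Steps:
A(m) = 9 + m
J(Q, U) = 5 + 2*Q (J(Q, U) = (Q + 5) + Q = (5 + Q) + Q = 5 + 2*Q)
((J(-123, A(12)) - 1*(-901)) + 33943)/(-37135 + 1/(-48345 - 44008)) = (((5 + 2*(-123)) - 1*(-901)) + 33943)/(-37135 + 1/(-48345 - 44008)) = (((5 - 246) + 901) + 33943)/(-37135 + 1/(-92353)) = ((-241 + 901) + 33943)/(-37135 - 1/92353) = (660 + 33943)/(-3429528656/92353) = 34603*(-92353/3429528656) = -3195690859/3429528656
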